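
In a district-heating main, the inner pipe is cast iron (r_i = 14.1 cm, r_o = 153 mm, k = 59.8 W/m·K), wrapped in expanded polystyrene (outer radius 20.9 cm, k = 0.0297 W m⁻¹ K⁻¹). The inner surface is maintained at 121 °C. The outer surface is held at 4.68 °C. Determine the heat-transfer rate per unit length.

Resistance network (inner→outer):
  R'_cast iron = ln(0.153/0.141)/(2πk) = 0.08168/(2π·59.8) = 2.174×10^-4 m·K/W
  R'_expanded polystyrene = ln(0.209/0.153)/(2πk) = 0.3119/(2π·0.0297) = 1.671 m·K/W
ΣR = 2.174×10^-4 + 1.671 = 1.671 m·K/W
Q' = ΔT/ΣR = (121 °C − 4.68 °C)/1.671 = 69.6 W/m

Q' = 69.6 W/m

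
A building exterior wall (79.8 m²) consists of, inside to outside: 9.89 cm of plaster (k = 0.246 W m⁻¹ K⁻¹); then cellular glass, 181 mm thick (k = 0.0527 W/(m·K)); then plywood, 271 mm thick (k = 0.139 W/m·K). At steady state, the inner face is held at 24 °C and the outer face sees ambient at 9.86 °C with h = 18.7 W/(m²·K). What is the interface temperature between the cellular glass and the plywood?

Resistance network (inner→outer):
  R_plaster = L/(kA) = 0.0989/(0.246·79.8) = 0.005038 K/W
  R_cellular glass = L/(kA) = 0.181/(0.0527·79.8) = 0.04304 K/W
  R_plywood = L/(kA) = 0.271/(0.139·79.8) = 0.02443 K/W
  R_conv,out = 1/(hA) = 1/(18.7·79.8) = 6.701×10^-4 K/W
ΣR = 0.005038 + 0.04304 + 0.02443 + 6.701×10^-4 = 0.07318 K/W
Q = ΔT/ΣR = (24 °C − 9.86 °C)/0.07318 = 193.2 W
From the inner boundary to the cellular glass/plywood interface, ΣR_partial = 0.04808 K/W.
T_interface = T_in − Q·ΣR_partial = 24 °C − (193.2)(0.04808) = 14.7 °C

T = 14.7 °C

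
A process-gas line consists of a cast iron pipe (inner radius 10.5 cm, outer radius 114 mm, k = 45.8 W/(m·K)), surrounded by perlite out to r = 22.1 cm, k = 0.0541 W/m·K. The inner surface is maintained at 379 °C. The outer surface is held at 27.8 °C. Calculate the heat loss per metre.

Q' = 180 W/m

Series thermal resistances, inner to outer:
  R'_cast iron = ln(0.114/0.105)/(2πk) = 0.08224/(2π·45.8) = 2.858×10^-4 m·K/W
  R'_perlite = ln(0.221/0.114)/(2πk) = 0.6620/(2π·0.0541) = 1.947 m·K/W
ΣR = 2.858×10^-4 + 1.947 = 1.947 m·K/W
Q' = ΔT/ΣR = (379 °C − 27.8 °C)/1.947 = 180 W/m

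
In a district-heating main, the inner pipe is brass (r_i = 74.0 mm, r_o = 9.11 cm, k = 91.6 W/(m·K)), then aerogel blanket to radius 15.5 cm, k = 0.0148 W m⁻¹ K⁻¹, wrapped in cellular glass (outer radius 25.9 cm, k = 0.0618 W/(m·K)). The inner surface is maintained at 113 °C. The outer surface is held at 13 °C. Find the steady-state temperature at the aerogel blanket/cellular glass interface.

Treat each layer as a resistance in series:
  R'_brass = ln(0.0911/0.0740)/(2πk) = 0.2079/(2π·91.6) = 3.612×10^-4 m·K/W
  R'_aerogel blanket = ln(0.155/0.0911)/(2πk) = 0.5315/(2π·0.0148) = 5.715 m·K/W
  R'_cellular glass = ln(0.259/0.155)/(2πk) = 0.5134/(2π·0.0618) = 1.322 m·K/W
ΣR = 3.612×10^-4 + 5.715 + 1.322 = 7.037 m·K/W
Q' = ΔT/ΣR = (113 °C − 13 °C)/7.037 = 14.21 W/m
From the inner boundary to the aerogel blanket/cellular glass interface, ΣR_partial = 5.715 m·K/W.
T_interface = T_in − Q'·ΣR_partial = 113 °C − (14.21)(5.715) = 31.8 °C

T = 31.8 °C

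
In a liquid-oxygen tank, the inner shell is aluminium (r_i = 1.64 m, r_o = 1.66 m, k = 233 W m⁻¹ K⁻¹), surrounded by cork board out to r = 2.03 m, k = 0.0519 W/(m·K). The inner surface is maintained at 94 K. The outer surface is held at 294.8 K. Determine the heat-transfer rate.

Resistance network (inner→outer):
  R_aluminium = (1/1.64 − 1/1.66)/(4πk) = 0.007346/(4π·233) = 2.509×10^-6 K/W
  R_cork board = (1/1.66 − 1/2.03)/(4πk) = 0.1098/(4π·0.0519) = 0.1684 K/W
ΣR = 2.509×10^-6 + 0.1684 = 0.1684 K/W
Q = ΔT/ΣR = (94 K − 294.8 K)/0.1684 = -1190 W
(Negative Q ⇒ heat flows inward; heat gain = 1190 W.)

Q = 1190 W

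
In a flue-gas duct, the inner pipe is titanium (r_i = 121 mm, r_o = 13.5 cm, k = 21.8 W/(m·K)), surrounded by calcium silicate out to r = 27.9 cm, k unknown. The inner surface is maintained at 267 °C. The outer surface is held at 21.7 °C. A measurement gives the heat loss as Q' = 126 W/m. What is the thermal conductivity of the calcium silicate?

ΣR = ΔT/Q' = |267 − 21.7|/126 = 1.947 m·K/W
Known resistances:
  R'_titanium = ln(0.135/0.121)/(2πk) = 0.1095/(2π·21.8) = 7.993×10^-4 m·K/W
R_calcium silicate = ΣR − ΣR_known = 1.947 − 7.993×10^-4 = 1.946 m·K/W
ln(r₂/r₁)/(2πk) = 1.946 ⇒ k = 0.7259/(2π·1.946) = 0.0594 W/m·K

k = 0.0594 W/m·K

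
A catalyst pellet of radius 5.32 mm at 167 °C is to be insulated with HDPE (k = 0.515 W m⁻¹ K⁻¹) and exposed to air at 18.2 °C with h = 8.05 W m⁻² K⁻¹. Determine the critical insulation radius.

r_cr = 12.8 cm

For a sphere, r_cr = 2k_ins/h = 2·0.515/8.05 = 0.128 m = 12.8 cm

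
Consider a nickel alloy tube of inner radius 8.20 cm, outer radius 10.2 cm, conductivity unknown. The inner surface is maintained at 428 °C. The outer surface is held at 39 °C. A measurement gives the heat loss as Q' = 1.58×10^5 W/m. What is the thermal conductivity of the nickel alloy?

ΣR = ΔT/Q' = |428 − 39|/1.58×10^5 = 0.002462 m·K/W
ln(r₂/r₁)/(2πk) = 0.002462 ⇒ k = 0.2183/(2π·0.002462) = 14.1 W/m·K

k = 14.1 W/m·K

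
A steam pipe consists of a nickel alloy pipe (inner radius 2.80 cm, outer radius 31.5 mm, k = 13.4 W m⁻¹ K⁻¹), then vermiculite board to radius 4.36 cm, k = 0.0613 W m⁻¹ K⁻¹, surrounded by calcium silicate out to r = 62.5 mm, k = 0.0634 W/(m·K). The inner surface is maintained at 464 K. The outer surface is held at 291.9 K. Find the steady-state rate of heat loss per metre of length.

Q' = 98.4 W/m

Resistance network (inner→outer):
  R'_nickel alloy = ln(0.0315/0.0280)/(2πk) = 0.1178/(2π·13.4) = 0.001399 m·K/W
  R'_vermiculite board = ln(0.0436/0.0315)/(2πk) = 0.3251/(2π·0.0613) = 0.8440 m·K/W
  R'_calcium silicate = ln(0.0625/0.0436)/(2πk) = 0.3601/(2π·0.0634) = 0.9040 m·K/W
ΣR = 0.001399 + 0.8440 + 0.9040 = 1.749 m·K/W
Q' = ΔT/ΣR = (464 K − 291.9 K)/1.749 = 98.4 W/m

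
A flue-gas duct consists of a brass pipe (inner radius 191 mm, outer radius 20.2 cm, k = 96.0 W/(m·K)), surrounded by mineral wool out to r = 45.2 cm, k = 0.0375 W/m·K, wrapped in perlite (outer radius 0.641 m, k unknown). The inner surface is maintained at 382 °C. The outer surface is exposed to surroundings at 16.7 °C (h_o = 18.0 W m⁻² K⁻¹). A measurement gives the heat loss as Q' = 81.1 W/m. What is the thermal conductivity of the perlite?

k = 0.0519 W/m·K

ΣR = ΔT/Q' = |382 − 16.7|/81.1 = 4.504 m·K/W
Known resistances:
  R'_brass = ln(0.202/0.191)/(2πk) = 0.05599/(2π·96.0) = 9.283×10^-5 m·K/W
  R'_mineral wool = ln(0.452/0.202)/(2πk) = 0.8054/(2π·0.0375) = 3.418 m·K/W
  R'_conv,out = 1/(2πr h) = 1/(2π·0.641·18.0) = 0.01379 m·K/W
R_perlite = ΣR − ΣR_known = 4.504 − 3.432 = 1.072 m·K/W
ln(r₂/r₁)/(2πk) = 1.072 ⇒ k = 0.3493/(2π·1.072) = 0.0519 W/m·K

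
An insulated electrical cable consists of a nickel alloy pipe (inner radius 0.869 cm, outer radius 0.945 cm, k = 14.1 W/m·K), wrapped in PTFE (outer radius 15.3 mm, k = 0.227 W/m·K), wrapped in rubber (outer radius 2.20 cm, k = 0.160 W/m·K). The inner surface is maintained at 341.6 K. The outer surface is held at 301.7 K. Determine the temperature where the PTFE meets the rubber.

T = 322.3 K

Resistance network (inner→outer):
  R'_nickel alloy = ln(0.00945/0.00869)/(2πk) = 0.08384/(2π·14.1) = 9.464×10^-4 m·K/W
  R'_PTFE = ln(0.0153/0.00945)/(2πk) = 0.4818/(2π·0.227) = 0.3378 m·K/W
  R'_rubber = ln(0.0220/0.0153)/(2πk) = 0.3632/(2π·0.160) = 0.3613 m·K/W
ΣR = 9.464×10^-4 + 0.3378 + 0.3613 = 0.7000 m·K/W
Q' = ΔT/ΣR = (341.6 K − 301.7 K)/0.7000 = 57.00 W/m
From the inner boundary to the PTFE/rubber interface, ΣR_partial = 0.3387 m·K/W.
T_interface = T_in − Q'·ΣR_partial = 341.6 K − (57.00)(0.3387) = 322.3 K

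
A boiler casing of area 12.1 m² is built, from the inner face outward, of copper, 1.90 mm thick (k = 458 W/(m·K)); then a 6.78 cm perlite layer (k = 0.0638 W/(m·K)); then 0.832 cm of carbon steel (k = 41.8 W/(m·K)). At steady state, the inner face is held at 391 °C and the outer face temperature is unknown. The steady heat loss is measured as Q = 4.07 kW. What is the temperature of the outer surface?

T_out = 33.5 °C

Series resistances:
  R_copper = L/(kA) = 0.00190/(458·12.1) = 3.428×10^-7 K/W
  R_perlite = L/(kA) = 0.0678/(0.0638·12.1) = 0.08783 K/W
  R_carbon steel = L/(kA) = 0.00832/(41.8·12.1) = 1.645×10^-5 K/W
ΣR = 0.08784 K/W
ΔT = Q·ΣR = 4070 × 0.08784 = 357.5 K
Heat flows outward, so T_out = T_in − ΔT = 391 − 357.5 = 33.5 °C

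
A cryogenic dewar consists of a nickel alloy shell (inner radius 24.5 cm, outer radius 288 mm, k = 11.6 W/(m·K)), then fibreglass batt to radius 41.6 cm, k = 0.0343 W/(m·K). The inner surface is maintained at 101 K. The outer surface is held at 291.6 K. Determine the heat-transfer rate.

Q = 76.8 W

Series thermal resistances, inner to outer:
  R_nickel alloy = (1/0.245 − 1/0.288)/(4πk) = 0.6094/(4π·11.6) = 0.004181 K/W
  R_fibreglass batt = (1/0.288 − 1/0.416)/(4πk) = 1.068/(4π·0.0343) = 2.479 K/W
ΣR = 0.004181 + 2.479 = 2.483 K/W
Q = ΔT/ΣR = (101 K − 291.6 K)/2.483 = -76.8 W
(Negative Q ⇒ heat flows inward; heat gain = 76.8 W.)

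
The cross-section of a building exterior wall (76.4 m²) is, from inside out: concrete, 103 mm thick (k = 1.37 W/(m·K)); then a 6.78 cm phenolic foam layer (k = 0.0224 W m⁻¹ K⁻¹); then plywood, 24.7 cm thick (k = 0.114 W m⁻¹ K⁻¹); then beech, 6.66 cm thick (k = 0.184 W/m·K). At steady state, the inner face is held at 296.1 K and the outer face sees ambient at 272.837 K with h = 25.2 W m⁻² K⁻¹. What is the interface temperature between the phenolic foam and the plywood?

Treat each layer as a resistance in series:
  R_concrete = L/(kA) = 0.103/(1.37·76.4) = 9.841×10^-4 K/W
  R_phenolic foam = L/(kA) = 0.0678/(0.0224·76.4) = 0.03962 K/W
  R_plywood = L/(kA) = 0.247/(0.114·76.4) = 0.02836 K/W
  R_beech = L/(kA) = 0.0666/(0.184·76.4) = 0.004738 K/W
  R_conv,out = 1/(hA) = 1/(25.2·76.4) = 5.194×10^-4 K/W
ΣR = 9.841×10^-4 + 0.03962 + 0.02836 + 0.004738 + 5.194×10^-4 = 0.07422 K/W
Q = ΔT/ΣR = (296.1 K − 272.837 K)/0.07422 = 313.4 W
From the inner boundary to the phenolic foam/plywood interface, ΣR_partial = 0.04060 K/W.
T_interface = T_in − Q·ΣR_partial = 296.1 K − (313.4)(0.04060) = 283.4 K

T = 283.4 K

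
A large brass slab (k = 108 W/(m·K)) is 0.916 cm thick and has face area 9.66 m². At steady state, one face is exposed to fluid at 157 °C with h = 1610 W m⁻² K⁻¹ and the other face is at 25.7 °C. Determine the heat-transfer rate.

Series thermal resistances, inner to outer:
  R_conv,in = 1/(hA) = 1/(1610·9.66) = 6.430×10^-5 K/W
  R_brass = L/(kA) = 0.00916/(108·9.66) = 8.780×10^-6 K/W
ΣR = 6.430×10^-5 + 8.780×10^-6 = 7.308×10^-5 K/W
Q = ΔT/ΣR = (157 °C − 25.7 °C)/7.308×10^-5 = 1.80×10^6 W

Q = 1800 kW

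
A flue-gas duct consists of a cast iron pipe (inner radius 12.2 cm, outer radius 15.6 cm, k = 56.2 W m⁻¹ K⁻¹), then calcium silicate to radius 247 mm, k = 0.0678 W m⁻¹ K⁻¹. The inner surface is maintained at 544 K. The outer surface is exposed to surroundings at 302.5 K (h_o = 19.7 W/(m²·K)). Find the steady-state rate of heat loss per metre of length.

Resistance network (inner→outer):
  R'_cast iron = ln(0.156/0.122)/(2πk) = 0.2458/(2π·56.2) = 6.962×10^-4 m·K/W
  R'_calcium silicate = ln(0.247/0.156)/(2πk) = 0.4595/(2π·0.0678) = 1.079 m·K/W
  R'_conv,out = 1/(2πr h) = 1/(2π·0.247·19.7) = 0.03271 m·K/W
ΣR = 6.962×10^-4 + 1.079 + 0.03271 = 1.112 m·K/W
Q' = ΔT/ΣR = (544 K − 302.5 K)/1.112 = 217 W/m

Q' = 217 W/m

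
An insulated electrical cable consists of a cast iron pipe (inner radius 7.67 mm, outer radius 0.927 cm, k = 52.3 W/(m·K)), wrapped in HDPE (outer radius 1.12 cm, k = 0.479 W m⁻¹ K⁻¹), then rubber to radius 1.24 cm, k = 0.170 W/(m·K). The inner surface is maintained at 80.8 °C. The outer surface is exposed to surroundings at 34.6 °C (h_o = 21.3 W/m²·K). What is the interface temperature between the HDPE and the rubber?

Series thermal resistances, inner to outer:
  R'_cast iron = ln(0.00927/0.00767)/(2πk) = 0.1895/(2π·52.3) = 5.766×10^-4 m·K/W
  R'_HDPE = ln(0.0112/0.00927)/(2πk) = 0.1891/(2π·0.479) = 0.06284 m·K/W
  R'_rubber = ln(0.0124/0.0112)/(2πk) = 0.1018/(2π·0.170) = 0.09529 m·K/W
  R'_conv,out = 1/(2πr h) = 1/(2π·0.0124·21.3) = 0.6026 m·K/W
ΣR = 5.766×10^-4 + 0.06284 + 0.09529 + 0.6026 = 0.7613 m·K/W
Q' = ΔT/ΣR = (80.8 °C − 34.6 °C)/0.7613 = 60.69 W/m
From the inner boundary to the HDPE/rubber interface, ΣR_partial = 0.06342 m·K/W.
T_interface = T_in − Q'·ΣR_partial = 80.8 °C − (60.69)(0.06342) = 77.0 °C

T = 77.0 °C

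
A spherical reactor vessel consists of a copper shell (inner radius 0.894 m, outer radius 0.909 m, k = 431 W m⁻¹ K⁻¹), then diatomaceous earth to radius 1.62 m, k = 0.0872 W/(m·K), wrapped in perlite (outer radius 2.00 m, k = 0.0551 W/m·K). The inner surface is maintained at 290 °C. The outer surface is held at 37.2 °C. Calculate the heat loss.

Q = 414 W

Treat each layer as a resistance in series:
  R_copper = (1/0.894 − 1/0.909)/(4πk) = 0.01846/(4π·431) = 3.408×10^-6 K/W
  R_diatomaceous earth = (1/0.909 − 1/1.62)/(4πk) = 0.4828/(4π·0.0872) = 0.4406 K/W
  R_perlite = (1/1.62 − 1/2.00)/(4πk) = 0.1173/(4π·0.0551) = 0.1694 K/W
ΣR = 3.408×10^-6 + 0.4406 + 0.1694 = 0.6100 K/W
Q = ΔT/ΣR = (290 °C − 37.2 °C)/0.6100 = 414 W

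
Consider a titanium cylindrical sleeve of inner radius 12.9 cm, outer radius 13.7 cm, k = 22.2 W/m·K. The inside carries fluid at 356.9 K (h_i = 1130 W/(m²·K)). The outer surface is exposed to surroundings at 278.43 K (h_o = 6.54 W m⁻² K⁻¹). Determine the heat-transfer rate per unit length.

Q' = 438 W/m

Treat each layer as a resistance in series:
  R'_conv,in = 1/(2πr h) = 1/(2π·0.129·1130) = 0.001092 m·K/W
  R'_titanium = ln(0.137/0.129)/(2πk) = 0.06017/(2π·22.2) = 4.314×10^-4 m·K/W
  R'_conv,out = 1/(2πr h) = 1/(2π·0.137·6.54) = 0.1776 m·K/W
ΣR = 0.001092 + 4.314×10^-4 + 0.1776 = 0.1791 m·K/W
Q' = ΔT/ΣR = (356.9 K − 278.43 K)/0.1791 = 438 W/m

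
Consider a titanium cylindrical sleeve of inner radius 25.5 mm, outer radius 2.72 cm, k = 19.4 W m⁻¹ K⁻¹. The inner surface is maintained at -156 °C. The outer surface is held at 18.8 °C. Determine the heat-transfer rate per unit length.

Q' = 3.30×10^5 W/m

Q' = 2πk·ΔT/ln(r₂/r₁) = 2π × 19.4 × 174.8 / ln(0.0272/0.0255) = 3.30×10^5 W/m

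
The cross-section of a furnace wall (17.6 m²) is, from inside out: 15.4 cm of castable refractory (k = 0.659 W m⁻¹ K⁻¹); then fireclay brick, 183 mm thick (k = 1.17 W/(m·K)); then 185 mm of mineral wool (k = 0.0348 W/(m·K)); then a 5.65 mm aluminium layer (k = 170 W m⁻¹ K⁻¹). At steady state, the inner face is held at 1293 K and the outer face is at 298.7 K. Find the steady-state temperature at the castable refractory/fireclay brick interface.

T = 1252 K

Series thermal resistances, inner to outer:
  R_castable refractory = L/(kA) = 0.154/(0.659·17.6) = 0.01328 K/W
  R_fireclay brick = L/(kA) = 0.183/(1.17·17.6) = 0.008887 K/W
  R_mineral wool = L/(kA) = 0.185/(0.0348·17.6) = 0.3021 K/W
  R_aluminium = L/(kA) = 0.00565/(170·17.6) = 1.888×10^-6 K/W
ΣR = 0.01328 + 0.008887 + 0.3021 + 1.888×10^-6 = 0.3243 K/W
Q = ΔT/ΣR = (1293 K − 298.7 K)/0.3243 = 3066 W
From the inner boundary to the castable refractory/fireclay brick interface, ΣR_partial = 0.01328 K/W.
T_interface = T_in − Q·ΣR_partial = 1293 K − (3066)(0.01328) = 1252 K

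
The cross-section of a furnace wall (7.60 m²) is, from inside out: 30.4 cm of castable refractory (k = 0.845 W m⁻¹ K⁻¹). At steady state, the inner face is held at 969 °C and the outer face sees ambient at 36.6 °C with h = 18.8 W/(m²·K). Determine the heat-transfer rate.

Resistance network (inner→outer):
  R_castable refractory = L/(kA) = 0.304/(0.845·7.60) = 0.04734 K/W
  R_conv,out = 1/(hA) = 1/(18.8·7.60) = 0.006999 K/W
ΣR = 0.04734 + 0.006999 = 0.05434 K/W
Q = ΔT/ΣR = (969 °C − 36.6 °C)/0.05434 = 17200 W

Q = 17200 W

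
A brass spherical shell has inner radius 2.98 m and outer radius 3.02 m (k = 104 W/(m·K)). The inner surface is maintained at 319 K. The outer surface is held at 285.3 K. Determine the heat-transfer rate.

Q = 9910 kW

Q = 4πk·ΔT/(1/r₁ − 1/r₂) = 4π × 104 × 33.7 / (1/2.98 − 1/3.02) = 9.91×10^6 W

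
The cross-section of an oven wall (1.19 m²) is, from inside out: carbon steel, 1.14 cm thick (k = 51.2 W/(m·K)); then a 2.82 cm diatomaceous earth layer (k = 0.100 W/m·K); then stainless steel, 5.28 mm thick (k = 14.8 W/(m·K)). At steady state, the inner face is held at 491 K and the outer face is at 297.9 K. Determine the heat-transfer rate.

Treat each layer as a resistance in series:
  R_carbon steel = L/(kA) = 0.0114/(51.2·1.19) = 1.871×10^-4 K/W
  R_diatomaceous earth = L/(kA) = 0.0282/(0.100·1.19) = 0.2370 K/W
  R_stainless steel = L/(kA) = 0.00528/(14.8·1.19) = 2.998×10^-4 K/W
ΣR = 1.871×10^-4 + 0.2370 + 2.998×10^-4 = 0.2375 K/W
Q = ΔT/ΣR = (491 K − 297.9 K)/0.2375 = 813 W

Q = 813 W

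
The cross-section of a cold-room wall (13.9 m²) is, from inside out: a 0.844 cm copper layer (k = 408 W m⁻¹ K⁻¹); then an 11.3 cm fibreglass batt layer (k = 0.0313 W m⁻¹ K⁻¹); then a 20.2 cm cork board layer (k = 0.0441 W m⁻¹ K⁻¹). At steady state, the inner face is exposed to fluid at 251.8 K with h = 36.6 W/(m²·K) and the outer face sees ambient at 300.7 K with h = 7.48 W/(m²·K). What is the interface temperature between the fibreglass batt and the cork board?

T = 273.10 K

Series thermal resistances, inner to outer:
  R_conv,in = 1/(hA) = 1/(36.6·13.9) = 0.001966 K/W
  R_copper = L/(kA) = 0.00844/(408·13.9) = 1.488×10^-6 K/W
  R_fibreglass batt = L/(kA) = 0.113/(0.0313·13.9) = 0.2597 K/W
  R_cork board = L/(kA) = 0.202/(0.0441·13.9) = 0.3295 K/W
  R_conv,out = 1/(hA) = 1/(7.48·13.9) = 0.009618 K/W
ΣR = 0.001966 + 1.488×10^-6 + 0.2597 + 0.3295 + 0.009618 = 0.6008 K/W
Q = ΔT/ΣR = (251.8 K − 300.7 K)/0.6008 = -81.39 W
From the inner boundary to the fibreglass batt/cork board interface, ΣR_partial = 0.2617 K/W.
T_interface = T_in − Q·ΣR_partial = 251.8 K − (-81.39)(0.2617) = 273.10 K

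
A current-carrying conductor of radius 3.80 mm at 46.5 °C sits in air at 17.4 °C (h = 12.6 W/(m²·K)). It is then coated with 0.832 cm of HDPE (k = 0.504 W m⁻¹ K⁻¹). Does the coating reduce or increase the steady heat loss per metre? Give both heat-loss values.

Critical radius for a cylinder: r_cr = k/h = 0.0400 m = 4.00 cm.
Outer radius after coating: r₂ = 0.00380 + 0.00832 = 0.01212 m.
Since r₁ < r_cr and r₂ ≤ r_cr, the coating moves toward the maximum at r_cr — heat loss rises.
Bare: R = 1/(2πr₁h) = 3.324 m·K/W; Q = 29.1/3.324 = 8.75 W/m.
Coated: R = R_cond + R_conv = 1.408 m·K/W; Q = 29.1/1.408 = 20.7 W/m.

increases: 8.75 → 20.7 W/m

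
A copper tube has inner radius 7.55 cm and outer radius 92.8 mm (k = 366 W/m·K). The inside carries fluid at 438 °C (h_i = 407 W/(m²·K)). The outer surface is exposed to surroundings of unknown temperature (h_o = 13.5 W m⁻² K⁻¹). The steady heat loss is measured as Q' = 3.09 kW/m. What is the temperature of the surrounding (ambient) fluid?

T_out = 29.2 °C

Series resistances:
  R'_conv,in = 1/(2πr h) = 1/(2π·0.0755·407) = 0.005179 m·K/W
  R'_copper = ln(0.0928/0.0755)/(2πk) = 0.2063/(2π·366) = 8.972×10^-5 m·K/W
  R'_conv,out = 1/(2πr h) = 1/(2π·0.0928·13.5) = 0.1270 m·K/W
ΣR = 0.1323 m·K/W
ΔT = Q'·ΣR = 3090 × 0.1323 = 408.8 K
Heat flows outward, so T_out = T_in − ΔT = 438 − 408.8 = 29.2 °C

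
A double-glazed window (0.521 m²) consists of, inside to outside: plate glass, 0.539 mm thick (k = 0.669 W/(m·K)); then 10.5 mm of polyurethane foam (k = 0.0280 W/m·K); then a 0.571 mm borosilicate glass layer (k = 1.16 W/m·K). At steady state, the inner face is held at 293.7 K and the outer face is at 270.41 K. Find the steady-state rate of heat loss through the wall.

Q = 32.2 W

Treat each layer as a resistance in series:
  R_plate glass = L/(kA) = 5.39×10^-4/(0.669·0.521) = 0.001546 K/W
  R_polyurethane foam = L/(kA) = 0.0105/(0.0280·0.521) = 0.7198 K/W
  R_borosilicate glass = L/(kA) = 5.71×10^-4/(1.16·0.521) = 9.448×10^-4 K/W
ΣR = 0.001546 + 0.7198 + 9.448×10^-4 = 0.7223 K/W
Q = ΔT/ΣR = (293.7 K − 270.41 K)/0.7223 = 32.2 W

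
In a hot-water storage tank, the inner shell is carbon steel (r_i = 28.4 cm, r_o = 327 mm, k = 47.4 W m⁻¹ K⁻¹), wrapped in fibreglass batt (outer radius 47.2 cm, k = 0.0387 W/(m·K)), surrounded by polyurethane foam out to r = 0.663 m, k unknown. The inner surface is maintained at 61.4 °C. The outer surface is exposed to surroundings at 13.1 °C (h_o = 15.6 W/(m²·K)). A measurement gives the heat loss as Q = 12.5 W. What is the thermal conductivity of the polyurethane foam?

ΣR = ΔT/Q = |61.4 − 13.1|/12.5 = 3.864 K/W
Known resistances:
  R_carbon steel = (1/0.284 − 1/0.327)/(4πk) = 0.4630/(4π·47.4) = 7.773×10^-4 K/W
  R_fibreglass batt = (1/0.327 − 1/0.472)/(4πk) = 0.9395/(4π·0.0387) = 1.932 K/W
  R_conv,out = 1/(4πr²h) = 1/(4π·0.663²·15.6) = 0.01160 K/W
R_polyurethane foam = ΣR − ΣR_known = 3.864 − 1.944 = 1.920 K/W
(1/r₁−1/r₂)/(4πk) = 1.920 ⇒ k = 0.6103/(4π·1.920) = 0.0253 W/m·K

k = 0.0253 W/m·K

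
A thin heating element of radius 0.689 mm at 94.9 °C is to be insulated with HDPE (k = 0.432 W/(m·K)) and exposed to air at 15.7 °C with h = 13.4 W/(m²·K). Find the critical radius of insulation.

r_cr = 3.22 cm

For a cylinder, r_cr = k_ins/h = 0.432/13.4 = 0.0322 m = 3.22 cm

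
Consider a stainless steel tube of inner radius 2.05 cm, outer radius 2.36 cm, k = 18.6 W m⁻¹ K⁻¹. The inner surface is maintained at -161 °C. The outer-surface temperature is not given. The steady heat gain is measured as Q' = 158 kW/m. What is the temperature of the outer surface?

Sum the resistances:
  R'_stainless steel = ln(0.0236/0.0205)/(2πk) = 0.1408/(2π·18.6) = 0.001205 m·K/W
ΣR = 0.001205 m·K/W
ΔT = Q'·ΣR = 1.58×10^5 × 0.001205 = 190.4 K
Heat flows inward, so T_out = T_in + ΔT = -161 + 190.4 = 29.4 °C

T_out = 29.4 °C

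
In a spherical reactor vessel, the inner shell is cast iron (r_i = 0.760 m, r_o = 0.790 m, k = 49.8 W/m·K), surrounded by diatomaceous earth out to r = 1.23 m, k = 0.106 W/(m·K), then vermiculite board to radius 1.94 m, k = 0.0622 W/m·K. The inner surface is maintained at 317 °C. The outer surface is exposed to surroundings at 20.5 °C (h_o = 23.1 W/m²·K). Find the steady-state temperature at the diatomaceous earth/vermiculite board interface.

Treat each layer as a resistance in series:
  R_cast iron = (1/0.760 − 1/0.790)/(4πk) = 0.04997/(4π·49.8) = 7.984×10^-5 K/W
  R_diatomaceous earth = (1/0.790 − 1/1.23)/(4πk) = 0.4528/(4π·0.106) = 0.3399 K/W
  R_vermiculite board = (1/1.23 − 1/1.94)/(4πk) = 0.2975/(4π·0.0622) = 0.3807 K/W
  R_conv,out = 1/(4πr²h) = 1/(4π·1.94²·23.1) = 9.153×10^-4 K/W
ΣR = 7.984×10^-5 + 0.3399 + 0.3807 + 9.153×10^-4 = 0.7216 K/W
Q = ΔT/ΣR = (317 °C − 20.5 °C)/0.7216 = 410.9 W
From the inner boundary to the diatomaceous earth/vermiculite board interface, ΣR_partial = 0.3400 K/W.
T_interface = T_in − Q·ΣR_partial = 317 °C − (410.9)(0.3400) = 177 °C

T = 177 °C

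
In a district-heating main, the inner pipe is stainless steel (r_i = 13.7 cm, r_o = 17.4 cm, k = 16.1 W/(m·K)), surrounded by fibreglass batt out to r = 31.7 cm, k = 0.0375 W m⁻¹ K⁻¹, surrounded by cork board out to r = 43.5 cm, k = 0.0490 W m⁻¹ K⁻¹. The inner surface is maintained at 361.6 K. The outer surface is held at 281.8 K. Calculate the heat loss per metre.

Treat each layer as a resistance in series:
  R'_stainless steel = ln(0.174/0.137)/(2πk) = 0.2391/(2π·16.1) = 0.002363 m·K/W
  R'_fibreglass batt = ln(0.317/0.174)/(2πk) = 0.5998/(2π·0.0375) = 2.546 m·K/W
  R'_cork board = ln(0.435/0.317)/(2πk) = 0.3164/(2π·0.0490) = 1.028 m·K/W
ΣR = 0.002363 + 2.546 + 1.028 = 3.576 m·K/W
Q' = ΔT/ΣR = (361.6 K − 281.8 K)/3.576 = 22.3 W/m

Q' = 22.3 W/m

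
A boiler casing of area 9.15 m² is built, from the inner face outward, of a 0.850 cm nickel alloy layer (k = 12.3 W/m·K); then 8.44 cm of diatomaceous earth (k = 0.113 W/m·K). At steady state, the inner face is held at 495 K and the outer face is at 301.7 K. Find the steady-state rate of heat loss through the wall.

Series thermal resistances, inner to outer:
  R_nickel alloy = L/(kA) = 0.00850/(12.3·9.15) = 7.553×10^-5 K/W
  R_diatomaceous earth = L/(kA) = 0.0844/(0.113·9.15) = 0.08163 K/W
ΣR = 7.553×10^-5 + 0.08163 = 0.08171 K/W
Q = ΔT/ΣR = (495 K − 301.7 K)/0.08171 = 2370 W

Q = 2370 W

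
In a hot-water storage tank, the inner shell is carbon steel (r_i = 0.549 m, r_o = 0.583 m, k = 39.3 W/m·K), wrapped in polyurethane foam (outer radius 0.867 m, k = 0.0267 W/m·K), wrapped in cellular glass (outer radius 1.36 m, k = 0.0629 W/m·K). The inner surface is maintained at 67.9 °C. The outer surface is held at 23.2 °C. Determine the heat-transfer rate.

Q = 20.3 W

Series thermal resistances, inner to outer:
  R_carbon steel = (1/0.549 − 1/0.583)/(4πk) = 0.1062/(4π·39.3) = 2.151×10^-4 K/W
  R_polyurethane foam = (1/0.583 − 1/0.867)/(4πk) = 0.5619/(4π·0.0267) = 1.675 K/W
  R_cellular glass = (1/0.867 − 1/1.36)/(4πk) = 0.4181/(4π·0.0629) = 0.5290 K/W
ΣR = 2.151×10^-4 + 1.675 + 0.5290 = 2.204 K/W
Q = ΔT/ΣR = (67.9 °C − 23.2 °C)/2.204 = 20.3 W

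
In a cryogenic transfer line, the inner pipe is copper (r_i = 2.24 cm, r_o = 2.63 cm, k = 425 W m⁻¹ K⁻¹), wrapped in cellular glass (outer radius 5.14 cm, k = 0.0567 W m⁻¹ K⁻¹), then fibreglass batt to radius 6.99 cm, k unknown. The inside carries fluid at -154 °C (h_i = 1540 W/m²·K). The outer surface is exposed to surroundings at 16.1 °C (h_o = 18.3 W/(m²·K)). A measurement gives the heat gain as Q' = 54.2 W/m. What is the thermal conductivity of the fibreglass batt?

k = 0.0434 W/m·K

ΣR = ΔT/Q' = |-154 − 16.1|/54.2 = 3.138 m·K/W
Known resistances:
  R'_conv,in = 1/(2πr h) = 1/(2π·0.0224·1540) = 0.004614 m·K/W
  R'_copper = ln(0.0263/0.0224)/(2πk) = 0.1605/(2π·425) = 6.011×10^-5 m·K/W
  R'_cellular glass = ln(0.0514/0.0263)/(2πk) = 0.6701/(2π·0.0567) = 1.881 m·K/W
  R'_conv,out = 1/(2πr h) = 1/(2π·0.0699·18.3) = 0.1244 m·K/W
R_fibreglass batt = ΣR − ΣR_known = 3.138 − 2.010 = 1.128 m·K/W
ln(r₂/r₁)/(2πk) = 1.128 ⇒ k = 0.3074/(2π·1.128) = 0.0434 W/m·K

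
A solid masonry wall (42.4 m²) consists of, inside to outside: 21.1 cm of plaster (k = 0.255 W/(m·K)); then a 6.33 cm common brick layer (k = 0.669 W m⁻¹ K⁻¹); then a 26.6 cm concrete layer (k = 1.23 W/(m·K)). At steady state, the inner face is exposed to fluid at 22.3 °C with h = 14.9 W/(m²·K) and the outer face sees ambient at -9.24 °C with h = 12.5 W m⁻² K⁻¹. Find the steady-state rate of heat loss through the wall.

Q = 1040 W

Resistance network (inner→outer):
  R_conv,in = 1/(hA) = 1/(14.9·42.4) = 0.001583 K/W
  R_plaster = L/(kA) = 0.211/(0.255·42.4) = 0.01952 K/W
  R_common brick = L/(kA) = 0.0633/(0.669·42.4) = 0.002232 K/W
  R_concrete = L/(kA) = 0.266/(1.23·42.4) = 0.005100 K/W
  R_conv,out = 1/(hA) = 1/(12.5·42.4) = 0.001887 K/W
ΣR = 0.001583 + 0.01952 + 0.002232 + 0.005100 + 0.001887 = 0.03032 K/W
Q = ΔT/ΣR = (22.3 °C − -9.24 °C)/0.03032 = 1040 W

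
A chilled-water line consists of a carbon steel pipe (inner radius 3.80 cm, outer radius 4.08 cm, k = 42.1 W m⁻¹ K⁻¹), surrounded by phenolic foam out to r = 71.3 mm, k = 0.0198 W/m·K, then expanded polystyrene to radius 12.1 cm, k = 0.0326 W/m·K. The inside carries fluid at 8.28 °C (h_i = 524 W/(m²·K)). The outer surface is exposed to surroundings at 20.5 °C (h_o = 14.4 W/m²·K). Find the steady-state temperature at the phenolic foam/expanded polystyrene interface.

Series thermal resistances, inner to outer:
  R'_conv,in = 1/(2πr h) = 1/(2π·0.0380·524) = 0.007993 m·K/W
  R'_carbon steel = ln(0.0408/0.0380)/(2πk) = 0.07110/(2π·42.1) = 2.688×10^-4 m·K/W
  R'_phenolic foam = ln(0.0713/0.0408)/(2πk) = 0.5582/(2π·0.0198) = 4.487 m·K/W
  R'_expanded polystyrene = ln(0.121/0.0713)/(2πk) = 0.5289/(2π·0.0326) = 2.582 m·K/W
  R'_conv,out = 1/(2πr h) = 1/(2π·0.121·14.4) = 0.09134 m·K/W
ΣR = 0.007993 + 2.688×10^-4 + 4.487 + 2.582 + 0.09134 = 7.169 m·K/W
Q' = ΔT/ΣR = (8.28 °C − 20.5 °C)/7.169 = -1.705 W/m
From the inner boundary to the phenolic foam/expanded polystyrene interface, ΣR_partial = 4.495 m·K/W.
T_interface = T_in − Q'·ΣR_partial = 8.28 °C − (-1.705)(4.495) = 15.9 °C

T = 15.9 °C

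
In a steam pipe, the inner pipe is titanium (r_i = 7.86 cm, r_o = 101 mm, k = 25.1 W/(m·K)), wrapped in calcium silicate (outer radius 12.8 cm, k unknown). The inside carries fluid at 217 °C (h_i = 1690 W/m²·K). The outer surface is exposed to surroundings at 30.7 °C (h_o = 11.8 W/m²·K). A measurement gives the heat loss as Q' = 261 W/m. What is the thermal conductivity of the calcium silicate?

k = 0.0623 W/m·K

ΣR = ΔT/Q' = |217 − 30.7|/261 = 0.7138 m·K/W
Known resistances:
  R'_conv,in = 1/(2πr h) = 1/(2π·0.0786·1690) = 0.001198 m·K/W
  R'_titanium = ln(0.101/0.0786)/(2πk) = 0.2507/(2π·25.1) = 0.001590 m·K/W
  R'_conv,out = 1/(2πr h) = 1/(2π·0.128·11.8) = 0.1054 m·K/W
R_calcium silicate = ΣR − ΣR_known = 0.7138 − 0.1082 = 0.6056 m·K/W
ln(r₂/r₁)/(2πk) = 0.6056 ⇒ k = 0.2369/(2π·0.6056) = 0.0623 W/m·K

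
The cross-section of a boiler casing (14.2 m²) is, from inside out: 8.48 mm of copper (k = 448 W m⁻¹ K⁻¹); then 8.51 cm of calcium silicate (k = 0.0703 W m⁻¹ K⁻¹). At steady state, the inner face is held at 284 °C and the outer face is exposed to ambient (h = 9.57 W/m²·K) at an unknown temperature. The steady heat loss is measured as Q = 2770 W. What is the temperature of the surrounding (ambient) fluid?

T_out = 27.5 °C

Sum the resistances:
  R_copper = L/(kA) = 0.00848/(448·14.2) = 1.333×10^-6 K/W
  R_calcium silicate = L/(kA) = 0.0851/(0.0703·14.2) = 0.08525 K/W
  R_conv,out = 1/(hA) = 1/(9.57·14.2) = 0.007359 K/W
ΣR = 0.09261 K/W
ΔT = Q·ΣR = 2770 × 0.09261 = 256.5 K
Heat flows outward, so T_out = T_in − ΔT = 284 − 256.5 = 27.5 °C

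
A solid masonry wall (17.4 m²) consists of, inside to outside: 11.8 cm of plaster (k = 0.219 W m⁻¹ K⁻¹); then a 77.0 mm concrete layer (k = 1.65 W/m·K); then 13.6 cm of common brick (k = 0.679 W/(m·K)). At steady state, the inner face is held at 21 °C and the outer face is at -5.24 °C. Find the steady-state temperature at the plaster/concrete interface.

Resistance network (inner→outer):
  R_plaster = L/(kA) = 0.118/(0.219·17.4) = 0.03097 K/W
  R_concrete = L/(kA) = 0.0770/(1.65·17.4) = 0.002682 K/W
  R_common brick = L/(kA) = 0.136/(0.679·17.4) = 0.01151 K/W
ΣR = 0.03097 + 0.002682 + 0.01151 = 0.04516 K/W
Q = ΔT/ΣR = (21 °C − -5.24 °C)/0.04516 = 581.0 W
From the inner boundary to the plaster/concrete interface, ΣR_partial = 0.03097 K/W.
T_interface = T_in − Q·ΣR_partial = 21 °C − (581.0)(0.03097) = 3.01 °C

T = 3.01 °C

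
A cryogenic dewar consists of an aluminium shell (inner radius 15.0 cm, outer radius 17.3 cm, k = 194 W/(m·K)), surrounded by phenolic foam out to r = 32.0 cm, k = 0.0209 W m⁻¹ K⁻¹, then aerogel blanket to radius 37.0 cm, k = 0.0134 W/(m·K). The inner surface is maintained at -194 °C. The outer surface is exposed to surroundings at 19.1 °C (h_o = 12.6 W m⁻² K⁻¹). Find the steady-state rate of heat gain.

Treat each layer as a resistance in series:
  R_aluminium = (1/0.150 − 1/0.173)/(4πk) = 0.8863/(4π·194) = 3.636×10^-4 K/W
  R_phenolic foam = (1/0.173 − 1/0.320)/(4πk) = 2.655/(4π·0.0209) = 10.11 K/W
  R_aerogel blanket = (1/0.320 − 1/0.370)/(4πk) = 0.4223/(4π·0.0134) = 2.508 K/W
  R_conv,out = 1/(4πr²h) = 1/(4π·0.370²·12.6) = 0.04613 K/W
ΣR = 3.636×10^-4 + 10.11 + 2.508 + 0.04613 = 12.66 K/W
Q = ΔT/ΣR = (-194 °C − 19.1 °C)/12.66 = -16.8 W
(Negative Q ⇒ heat flows inward; heat gain = 16.8 W.)

Q = 16.8 W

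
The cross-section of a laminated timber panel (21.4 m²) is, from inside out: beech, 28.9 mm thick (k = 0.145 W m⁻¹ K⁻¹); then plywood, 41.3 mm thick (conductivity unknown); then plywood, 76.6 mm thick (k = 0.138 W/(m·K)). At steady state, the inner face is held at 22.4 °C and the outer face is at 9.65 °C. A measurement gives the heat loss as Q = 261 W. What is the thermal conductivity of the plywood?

ΣR = ΔT/Q = |22.4 − 9.65|/261 = 0.04885 K/W
Known resistances:
  R_beech = L/(kA) = 0.0289/(0.145·21.4) = 0.009314 K/W
  R_plywood = L/(kA) = 0.0766/(0.138·21.4) = 0.02594 K/W
R_plywood = ΣR − ΣR_known = 0.04885 − 0.03525 = 0.01360 K/W
L/(kA) = 0.01360 ⇒ k = 0.0413/(0.01360·21.4) = 0.142 W/m·K

k = 0.142 W/m·K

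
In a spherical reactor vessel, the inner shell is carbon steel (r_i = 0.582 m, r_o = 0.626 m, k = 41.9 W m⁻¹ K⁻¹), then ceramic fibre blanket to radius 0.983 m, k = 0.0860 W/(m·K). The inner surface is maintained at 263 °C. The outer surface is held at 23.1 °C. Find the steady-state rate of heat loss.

Q = 447 W

Treat each layer as a resistance in series:
  R_carbon steel = (1/0.582 − 1/0.626)/(4πk) = 0.1208/(4π·41.9) = 2.294×10^-4 K/W
  R_ceramic fibre blanket = (1/0.626 − 1/0.983)/(4πk) = 0.5802/(4π·0.0860) = 0.5368 K/W
ΣR = 2.294×10^-4 + 0.5368 = 0.5370 K/W
Q = ΔT/ΣR = (263 °C − 23.1 °C)/0.5370 = 447 W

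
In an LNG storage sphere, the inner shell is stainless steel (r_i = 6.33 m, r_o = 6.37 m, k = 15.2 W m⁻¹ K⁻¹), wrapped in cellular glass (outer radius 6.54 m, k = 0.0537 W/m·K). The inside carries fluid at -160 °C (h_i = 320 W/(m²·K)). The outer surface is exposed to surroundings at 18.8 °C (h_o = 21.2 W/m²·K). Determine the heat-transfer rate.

Q = 29100 W

Treat each layer as a resistance in series:
  R_conv,in = 1/(4πr²h) = 1/(4π·6.33²·320) = 6.206×10^-6 K/W
  R_stainless steel = (1/6.33 − 1/6.37)/(4πk) = 9.920×10^-4/(4π·15.2) = 5.194×10^-6 K/W
  R_cellular glass = (1/6.37 − 1/6.54)/(4πk) = 0.004081/(4π·0.0537) = 0.006047 K/W
  R_conv,out = 1/(4πr²h) = 1/(4π·6.54²·21.2) = 8.776×10^-5 K/W
ΣR = 6.206×10^-6 + 5.194×10^-6 + 0.006047 + 8.776×10^-5 = 0.006146 K/W
Q = ΔT/ΣR = (-160 °C − 18.8 °C)/0.006146 = -29100 W
(Negative Q ⇒ heat flows inward; heat gain = 29100 W.)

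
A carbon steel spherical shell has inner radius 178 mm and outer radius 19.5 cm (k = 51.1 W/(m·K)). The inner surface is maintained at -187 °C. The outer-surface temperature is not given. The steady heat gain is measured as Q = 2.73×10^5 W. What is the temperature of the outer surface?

Sum the resistances:
  R_carbon steel = (1/0.178 − 1/0.195)/(4πk) = 0.4898/(4π·51.1) = 7.627×10^-4 K/W
ΣR = 7.627×10^-4 K/W
ΔT = Q·ΣR = 2.73×10^5 × 7.627×10^-4 = 208.2 K
Heat flows inward, so T_out = T_in + ΔT = -187 + 208.2 = 21.2 °C

T_out = 21.2 °C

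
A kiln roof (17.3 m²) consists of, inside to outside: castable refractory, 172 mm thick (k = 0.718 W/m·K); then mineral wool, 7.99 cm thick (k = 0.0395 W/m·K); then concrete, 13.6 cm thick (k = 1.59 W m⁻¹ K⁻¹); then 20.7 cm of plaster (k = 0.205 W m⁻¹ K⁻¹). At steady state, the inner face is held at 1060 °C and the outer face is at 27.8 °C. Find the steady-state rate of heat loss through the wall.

Q = 5.32 kW

Treat each layer as a resistance in series:
  R_castable refractory = L/(kA) = 0.172/(0.718·17.3) = 0.01385 K/W
  R_mineral wool = L/(kA) = 0.0799/(0.0395·17.3) = 0.1169 K/W
  R_concrete = L/(kA) = 0.136/(1.59·17.3) = 0.004944 K/W
  R_plaster = L/(kA) = 0.207/(0.205·17.3) = 0.05837 K/W
ΣR = 0.01385 + 0.1169 + 0.004944 + 0.05837 = 0.1941 K/W
Q = ΔT/ΣR = (1060 °C − 27.8 °C)/0.1941 = 5320 W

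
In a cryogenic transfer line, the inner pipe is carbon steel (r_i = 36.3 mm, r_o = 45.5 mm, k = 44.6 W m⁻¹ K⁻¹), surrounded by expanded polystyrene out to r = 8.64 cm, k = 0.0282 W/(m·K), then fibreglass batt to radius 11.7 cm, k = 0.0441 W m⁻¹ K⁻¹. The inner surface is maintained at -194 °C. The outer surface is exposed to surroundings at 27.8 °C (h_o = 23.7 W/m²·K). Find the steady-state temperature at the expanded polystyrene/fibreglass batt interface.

Treat each layer as a resistance in series:
  R'_carbon steel = ln(0.0455/0.0363)/(2πk) = 0.2259/(2π·44.6) = 8.061×10^-4 m·K/W
  R'_expanded polystyrene = ln(0.0864/0.0455)/(2πk) = 0.6413/(2π·0.0282) = 3.619 m·K/W
  R'_fibreglass batt = ln(0.117/0.0864)/(2πk) = 0.3032/(2π·0.0441) = 1.094 m·K/W
  R'_conv,out = 1/(2πr h) = 1/(2π·0.117·23.7) = 0.05740 m·K/W
ΣR = 8.061×10^-4 + 3.619 + 1.094 + 0.05740 = 4.771 m·K/W
Q' = ΔT/ΣR = (-194 °C − 27.8 °C)/4.771 = -46.49 W/m
From the inner boundary to the expanded polystyrene/fibreglass batt interface, ΣR_partial = 3.620 m·K/W.
T_interface = T_in − Q'·ΣR_partial = -194 °C − (-46.49)(3.620) = -25.7 °C

T = -25.7 °C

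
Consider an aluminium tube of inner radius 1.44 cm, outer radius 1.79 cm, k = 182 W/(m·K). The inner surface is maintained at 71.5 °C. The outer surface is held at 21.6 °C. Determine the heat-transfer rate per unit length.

Q' = 2πk·ΔT/ln(r₂/r₁) = 2π × 182 × 49.9 / ln(0.0179/0.0144) = 2.62×10^5 W/m

Q' = 262 kW/m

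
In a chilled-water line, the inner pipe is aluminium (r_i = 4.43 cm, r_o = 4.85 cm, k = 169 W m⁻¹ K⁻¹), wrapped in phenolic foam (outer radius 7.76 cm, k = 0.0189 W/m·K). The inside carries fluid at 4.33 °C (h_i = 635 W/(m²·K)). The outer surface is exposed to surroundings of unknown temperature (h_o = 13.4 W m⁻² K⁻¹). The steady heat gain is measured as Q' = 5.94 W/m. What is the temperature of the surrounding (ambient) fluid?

Sum the resistances:
  R'_conv,in = 1/(2πr h) = 1/(2π·0.0443·635) = 0.005658 m·K/W
  R'_aluminium = ln(0.0485/0.0443)/(2πk) = 0.09058/(2π·169) = 8.530×10^-5 m·K/W
  R'_phenolic foam = ln(0.0776/0.0485)/(2πk) = 0.4700/(2π·0.0189) = 3.958 m·K/W
  R'_conv,out = 1/(2πr h) = 1/(2π·0.0776·13.4) = 0.1531 m·K/W
ΣR = 4.117 m·K/W
ΔT = Q'·ΣR = 5.94 × 4.117 = 24.45 K
Heat flows inward, so T_out = T_in + ΔT = 4.33 + 24.45 = 28.8 °C

T_out = 28.8 °C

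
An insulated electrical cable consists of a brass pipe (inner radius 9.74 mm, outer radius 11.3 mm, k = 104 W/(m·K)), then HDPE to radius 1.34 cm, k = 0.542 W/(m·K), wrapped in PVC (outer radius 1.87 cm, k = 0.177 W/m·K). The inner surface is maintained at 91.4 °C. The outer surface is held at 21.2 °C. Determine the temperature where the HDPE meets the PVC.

Series thermal resistances, inner to outer:
  R'_brass = ln(0.0113/0.00974)/(2πk) = 0.1486/(2π·104) = 2.273×10^-4 m·K/W
  R'_HDPE = ln(0.0134/0.0113)/(2πk) = 0.1705/(2π·0.542) = 0.05005 m·K/W
  R'_PVC = ln(0.0187/0.0134)/(2πk) = 0.3333/(2π·0.177) = 0.2997 m·K/W
ΣR = 2.273×10^-4 + 0.05005 + 0.2997 = 0.3500 m·K/W
Q' = ΔT/ΣR = (91.4 °C − 21.2 °C)/0.3500 = 200.6 W/m
From the inner boundary to the HDPE/PVC interface, ΣR_partial = 0.05028 m·K/W.
T_interface = T_in − Q'·ΣR_partial = 91.4 °C − (200.6)(0.05028) = 81.3 °C

T = 81.3 °C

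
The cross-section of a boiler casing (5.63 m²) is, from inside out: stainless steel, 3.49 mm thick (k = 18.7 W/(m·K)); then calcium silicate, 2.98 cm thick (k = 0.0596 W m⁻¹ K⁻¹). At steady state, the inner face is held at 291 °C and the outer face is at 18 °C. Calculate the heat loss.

Resistance network (inner→outer):
  R_stainless steel = L/(kA) = 0.00349/(18.7·5.63) = 3.315×10^-5 K/W
  R_calcium silicate = L/(kA) = 0.0298/(0.0596·5.63) = 0.08881 K/W
ΣR = 3.315×10^-5 + 0.08881 = 0.08884 K/W
Q = ΔT/ΣR = (291 °C − 18 °C)/0.08884 = 3070 W

Q = 3070 W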